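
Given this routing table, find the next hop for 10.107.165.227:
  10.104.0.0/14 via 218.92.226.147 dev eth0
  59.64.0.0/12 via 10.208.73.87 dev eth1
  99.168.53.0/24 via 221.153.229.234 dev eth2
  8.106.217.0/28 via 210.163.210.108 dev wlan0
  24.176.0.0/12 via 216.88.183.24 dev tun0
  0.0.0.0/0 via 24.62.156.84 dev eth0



Longest prefix match for 10.107.165.227:
  /14 10.104.0.0: MATCH
  /12 59.64.0.0: no
  /24 99.168.53.0: no
  /28 8.106.217.0: no
  /12 24.176.0.0: no
  /0 0.0.0.0: MATCH
Selected: next-hop 218.92.226.147 via eth0 (matched /14)


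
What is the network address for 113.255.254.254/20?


IP:   01110001.11111111.11111110.11111110
Mask: 11111111.11111111.11110000.00000000
AND operation:
Net:  01110001.11111111.11110000.00000000
Network: 113.255.240.0/20


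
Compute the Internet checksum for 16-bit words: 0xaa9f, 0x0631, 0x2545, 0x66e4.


Sum all words (with carry folding):
+ 0xaa9f = 0xaa9f
+ 0x0631 = 0xb0d0
+ 0x2545 = 0xd615
+ 0x66e4 = 0x3cfa
One's complement: ~0x3cfa
Checksum = 0xc305


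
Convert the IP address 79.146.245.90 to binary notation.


79 = 01001111
146 = 10010010
245 = 11110101
90 = 01011010
Binary: 01001111.10010010.11110101.01011010


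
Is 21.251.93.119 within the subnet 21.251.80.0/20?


Subnet network: 21.251.80.0
Test IP AND mask: 21.251.80.0
Yes, 21.251.93.119 is in 21.251.80.0/20


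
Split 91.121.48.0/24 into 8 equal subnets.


New prefix = 24 + 3 = 27
Each subnet has 32 addresses
  91.121.48.0/27
  91.121.48.32/27
  91.121.48.64/27
  91.121.48.96/27
  91.121.48.128/27
  91.121.48.160/27
  91.121.48.192/27
  91.121.48.224/27
Subnets: 91.121.48.0/27, 91.121.48.32/27, 91.121.48.64/27, 91.121.48.96/27, 91.121.48.128/27, 91.121.48.160/27, 91.121.48.192/27, 91.121.48.224/27


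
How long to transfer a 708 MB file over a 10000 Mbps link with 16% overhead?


Effective throughput = 10000 * (1 - 16/100) = 8400 Mbps
File size in Mb = 708 * 8 = 5664 Mb
Time = 5664 / 8400
Time = 0.6743 seconds


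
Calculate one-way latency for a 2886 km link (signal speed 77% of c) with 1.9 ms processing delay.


Speed = 0.77 * 3e5 km/s = 231000 km/s
Propagation delay = 2886 / 231000 = 0.0125 s = 12.4935 ms
Processing delay = 1.9 ms
Total one-way latency = 14.3935 ms


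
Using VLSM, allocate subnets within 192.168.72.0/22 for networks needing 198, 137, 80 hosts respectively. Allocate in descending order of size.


198 hosts -> /24 (254 usable): 192.168.72.0/24
137 hosts -> /24 (254 usable): 192.168.73.0/24
80 hosts -> /25 (126 usable): 192.168.74.0/25
Allocation: 192.168.72.0/24 (198 hosts, 254 usable); 192.168.73.0/24 (137 hosts, 254 usable); 192.168.74.0/25 (80 hosts, 126 usable)


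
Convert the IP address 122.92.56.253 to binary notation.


122 = 01111010
92 = 01011100
56 = 00111000
253 = 11111101
Binary: 01111010.01011100.00111000.11111101


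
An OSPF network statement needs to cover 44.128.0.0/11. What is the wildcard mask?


Subnet mask: 255.224.0.0
Wildcard = 255.255.255.255 - subnet mask
255 - 255 = 0
255 - 224 = 31
255 - 0 = 255
255 - 0 = 255
Wildcard: 0.31.255.255


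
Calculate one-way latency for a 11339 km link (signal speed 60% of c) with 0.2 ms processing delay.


Speed = 0.6 * 3e5 km/s = 180000 km/s
Propagation delay = 11339 / 180000 = 0.063 s = 62.9944 ms
Processing delay = 0.2 ms
Total one-way latency = 63.1944 ms


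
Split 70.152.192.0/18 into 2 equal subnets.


New prefix = 18 + 1 = 19
Each subnet has 8192 addresses
  70.152.192.0/19
  70.152.224.0/19
Subnets: 70.152.192.0/19, 70.152.224.0/19


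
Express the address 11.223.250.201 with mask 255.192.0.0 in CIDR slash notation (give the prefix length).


Binary: 11111111.11000000.00000000.00000000
Count leading 1s
Prefix: /10


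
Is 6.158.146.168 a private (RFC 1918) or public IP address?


RFC 1918 private ranges:
  10.0.0.0/8 (10.0.0.0 - 10.255.255.255)
  172.16.0.0/12 (172.16.0.0 - 172.31.255.255)
  192.168.0.0/16 (192.168.0.0 - 192.168.255.255)
Public (not in any RFC 1918 range)


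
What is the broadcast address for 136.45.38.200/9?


Network: 136.0.0.0/9
Host bits = 23
Set all host bits to 1:
Broadcast: 136.127.255.255


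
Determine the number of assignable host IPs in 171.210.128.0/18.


Host bits = 32 - 18 = 14
Total addresses = 2^14 = 16384
Usable = total - 2 (network and broadcast)
Usable hosts: 16382


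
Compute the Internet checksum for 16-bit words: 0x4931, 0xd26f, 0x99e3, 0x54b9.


Sum all words (with carry folding):
+ 0x4931 = 0x4931
+ 0xd26f = 0x1ba1
+ 0x99e3 = 0xb584
+ 0x54b9 = 0x0a3e
One's complement: ~0x0a3e
Checksum = 0xf5c1


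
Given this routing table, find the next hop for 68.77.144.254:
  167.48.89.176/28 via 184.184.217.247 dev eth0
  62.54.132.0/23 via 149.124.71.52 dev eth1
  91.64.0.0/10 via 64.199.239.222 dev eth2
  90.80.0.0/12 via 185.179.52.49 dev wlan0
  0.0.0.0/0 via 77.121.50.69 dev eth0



Longest prefix match for 68.77.144.254:
  /28 167.48.89.176: no
  /23 62.54.132.0: no
  /10 91.64.0.0: no
  /12 90.80.0.0: no
  /0 0.0.0.0: MATCH
Selected: next-hop 77.121.50.69 via eth0 (matched /0)


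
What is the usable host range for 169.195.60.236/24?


Network: 169.195.60.0
Broadcast: 169.195.60.255
First usable = network + 1
Last usable = broadcast - 1
Range: 169.195.60.1 to 169.195.60.254


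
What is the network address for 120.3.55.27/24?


IP:   01111000.00000011.00110111.00011011
Mask: 11111111.11111111.11111111.00000000
AND operation:
Net:  01111000.00000011.00110111.00000000
Network: 120.3.55.0/24


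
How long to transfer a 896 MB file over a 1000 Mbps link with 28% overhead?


Effective throughput = 1000 * (1 - 28/100) = 720 Mbps
File size in Mb = 896 * 8 = 7168 Mb
Time = 7168 / 720
Time = 9.9556 seconds


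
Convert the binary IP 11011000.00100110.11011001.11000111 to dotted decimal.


11011000 = 216
00100110 = 38
11011001 = 217
11000111 = 199
IP: 216.38.217.199


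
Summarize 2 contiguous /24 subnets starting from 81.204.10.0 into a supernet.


Original prefix: /24
Number of subnets: 2 = 2^1
New prefix = 24 - 1 = 23
Supernet: 81.204.10.0/23


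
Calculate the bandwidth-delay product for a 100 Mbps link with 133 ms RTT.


BDP = bandwidth * RTT
= 100 Mbps * 133 ms
= 100 * 1e6 * 133 / 1000 bits
= 13300000 bits
= 1662500 bytes
= 1623.5352 KB
BDP = 13300000 bits (1662500 bytes)


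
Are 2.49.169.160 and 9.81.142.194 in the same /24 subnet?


Mask: 255.255.255.0
2.49.169.160 AND mask = 2.49.169.0
9.81.142.194 AND mask = 9.81.142.0
No, different subnets (2.49.169.0 vs 9.81.142.0)


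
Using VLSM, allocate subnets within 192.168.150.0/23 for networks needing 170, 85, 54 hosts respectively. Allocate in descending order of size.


170 hosts -> /24 (254 usable): 192.168.150.0/24
85 hosts -> /25 (126 usable): 192.168.151.0/25
54 hosts -> /26 (62 usable): 192.168.151.128/26
Allocation: 192.168.150.0/24 (170 hosts, 254 usable); 192.168.151.0/25 (85 hosts, 126 usable); 192.168.151.128/26 (54 hosts, 62 usable)


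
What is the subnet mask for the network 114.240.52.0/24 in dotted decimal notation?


/24 means 24 network bits, 8 host bits
Binary: 11111111111111111111111100000000
Mask: 255.255.255.0


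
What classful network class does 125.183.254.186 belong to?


First octet: 125
Binary: 01111101
0xxxxxxx -> Class A (1-126)
Class A, default mask 255.0.0.0 (/8)


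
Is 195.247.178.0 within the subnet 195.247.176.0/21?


Subnet network: 195.247.176.0
Test IP AND mask: 195.247.176.0
Yes, 195.247.178.0 is in 195.247.176.0/21


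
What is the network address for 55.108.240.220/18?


IP:   00110111.01101100.11110000.11011100
Mask: 11111111.11111111.11000000.00000000
AND operation:
Net:  00110111.01101100.11000000.00000000
Network: 55.108.192.0/18


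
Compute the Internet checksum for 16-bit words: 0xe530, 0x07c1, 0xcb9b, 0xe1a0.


Sum all words (with carry folding):
+ 0xe530 = 0xe530
+ 0x07c1 = 0xecf1
+ 0xcb9b = 0xb88d
+ 0xe1a0 = 0x9a2e
One's complement: ~0x9a2e
Checksum = 0x65d1


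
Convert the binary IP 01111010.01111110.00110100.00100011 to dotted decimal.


01111010 = 122
01111110 = 126
00110100 = 52
00100011 = 35
IP: 122.126.52.35


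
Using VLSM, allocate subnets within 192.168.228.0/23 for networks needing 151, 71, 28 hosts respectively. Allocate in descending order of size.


151 hosts -> /24 (254 usable): 192.168.228.0/24
71 hosts -> /25 (126 usable): 192.168.229.0/25
28 hosts -> /27 (30 usable): 192.168.229.128/27
Allocation: 192.168.228.0/24 (151 hosts, 254 usable); 192.168.229.0/25 (71 hosts, 126 usable); 192.168.229.128/27 (28 hosts, 30 usable)


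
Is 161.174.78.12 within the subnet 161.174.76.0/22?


Subnet network: 161.174.76.0
Test IP AND mask: 161.174.76.0
Yes, 161.174.78.12 is in 161.174.76.0/22


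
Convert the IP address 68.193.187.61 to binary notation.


68 = 01000100
193 = 11000001
187 = 10111011
61 = 00111101
Binary: 01000100.11000001.10111011.00111101


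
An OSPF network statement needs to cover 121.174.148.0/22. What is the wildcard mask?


Subnet mask: 255.255.252.0
Wildcard = 255.255.255.255 - subnet mask
255 - 255 = 0
255 - 255 = 0
255 - 252 = 3
255 - 0 = 255
Wildcard: 0.0.3.255


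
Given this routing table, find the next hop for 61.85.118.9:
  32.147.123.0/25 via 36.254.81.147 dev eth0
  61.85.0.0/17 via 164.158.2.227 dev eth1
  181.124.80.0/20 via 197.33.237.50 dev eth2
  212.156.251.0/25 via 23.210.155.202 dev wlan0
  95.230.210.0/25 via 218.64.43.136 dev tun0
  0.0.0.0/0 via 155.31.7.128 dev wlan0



Longest prefix match for 61.85.118.9:
  /25 32.147.123.0: no
  /17 61.85.0.0: MATCH
  /20 181.124.80.0: no
  /25 212.156.251.0: no
  /25 95.230.210.0: no
  /0 0.0.0.0: MATCH
Selected: next-hop 164.158.2.227 via eth1 (matched /17)


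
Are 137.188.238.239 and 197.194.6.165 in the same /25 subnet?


Mask: 255.255.255.128
137.188.238.239 AND mask = 137.188.238.128
197.194.6.165 AND mask = 197.194.6.128
No, different subnets (137.188.238.128 vs 197.194.6.128)


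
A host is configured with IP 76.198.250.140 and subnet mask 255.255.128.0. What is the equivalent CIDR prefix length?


Binary: 11111111.11111111.10000000.00000000
Count leading 1s
Prefix: /17


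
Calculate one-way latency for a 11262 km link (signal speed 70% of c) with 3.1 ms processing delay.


Speed = 0.7 * 3e5 km/s = 210000 km/s
Propagation delay = 11262 / 210000 = 0.0536 s = 53.6286 ms
Processing delay = 3.1 ms
Total one-way latency = 56.7286 ms


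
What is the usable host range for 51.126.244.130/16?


Network: 51.126.0.0
Broadcast: 51.126.255.255
First usable = network + 1
Last usable = broadcast - 1
Range: 51.126.0.1 to 51.126.255.254


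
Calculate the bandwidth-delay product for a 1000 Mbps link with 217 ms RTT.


BDP = bandwidth * RTT
= 1000 Mbps * 217 ms
= 1000 * 1e6 * 217 / 1000 bits
= 217000000 bits
= 27125000 bytes
= 26489.2578 KB
BDP = 217000000 bits (27125000 bytes)


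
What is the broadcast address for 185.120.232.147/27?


Network: 185.120.232.128/27
Host bits = 5
Set all host bits to 1:
Broadcast: 185.120.232.159


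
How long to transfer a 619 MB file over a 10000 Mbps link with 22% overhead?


Effective throughput = 10000 * (1 - 22/100) = 7800 Mbps
File size in Mb = 619 * 8 = 4952 Mb
Time = 4952 / 7800
Time = 0.6349 seconds


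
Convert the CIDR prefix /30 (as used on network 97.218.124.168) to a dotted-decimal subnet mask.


/30 means 30 network bits, 2 host bits
Binary: 11111111111111111111111111111100
Mask: 255.255.255.252


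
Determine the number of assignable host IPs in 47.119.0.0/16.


Host bits = 32 - 16 = 16
Total addresses = 2^16 = 65536
Usable = total - 2 (network and broadcast)
Usable hosts: 65534


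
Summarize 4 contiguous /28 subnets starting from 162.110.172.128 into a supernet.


Original prefix: /28
Number of subnets: 4 = 2^2
New prefix = 28 - 2 = 26
Supernet: 162.110.172.128/26


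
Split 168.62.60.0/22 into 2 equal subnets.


New prefix = 22 + 1 = 23
Each subnet has 512 addresses
  168.62.60.0/23
  168.62.62.0/23
Subnets: 168.62.60.0/23, 168.62.62.0/23


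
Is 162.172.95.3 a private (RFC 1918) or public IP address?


RFC 1918 private ranges:
  10.0.0.0/8 (10.0.0.0 - 10.255.255.255)
  172.16.0.0/12 (172.16.0.0 - 172.31.255.255)
  192.168.0.0/16 (192.168.0.0 - 192.168.255.255)
Public (not in any RFC 1918 range)


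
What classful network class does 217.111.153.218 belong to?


First octet: 217
Binary: 11011001
110xxxxx -> Class C (192-223)
Class C, default mask 255.255.255.0 (/24)


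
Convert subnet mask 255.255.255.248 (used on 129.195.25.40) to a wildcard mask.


Subnet mask: 255.255.255.248
Wildcard = 255.255.255.255 - subnet mask
255 - 255 = 0
255 - 255 = 0
255 - 255 = 0
255 - 248 = 7
Wildcard: 0.0.0.7


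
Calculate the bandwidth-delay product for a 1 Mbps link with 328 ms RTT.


BDP = bandwidth * RTT
= 1 Mbps * 328 ms
= 1 * 1e6 * 328 / 1000 bits
= 328000 bits
= 41000 bytes
= 40.0391 KB
BDP = 328000 bits (41000 bytes)


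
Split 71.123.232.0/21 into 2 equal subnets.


New prefix = 21 + 1 = 22
Each subnet has 1024 addresses
  71.123.232.0/22
  71.123.236.0/22
Subnets: 71.123.232.0/22, 71.123.236.0/22


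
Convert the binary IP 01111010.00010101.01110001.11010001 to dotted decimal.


01111010 = 122
00010101 = 21
01110001 = 113
11010001 = 209
IP: 122.21.113.209


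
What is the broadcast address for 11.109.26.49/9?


Network: 11.0.0.0/9
Host bits = 23
Set all host bits to 1:
Broadcast: 11.127.255.255


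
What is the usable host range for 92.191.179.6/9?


Network: 92.128.0.0
Broadcast: 92.255.255.255
First usable = network + 1
Last usable = broadcast - 1
Range: 92.128.0.1 to 92.255.255.254


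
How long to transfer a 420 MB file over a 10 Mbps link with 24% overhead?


Effective throughput = 10 * (1 - 24/100) = 7.6 Mbps
File size in Mb = 420 * 8 = 3360 Mb
Time = 3360 / 7.6
Time = 442.1053 seconds


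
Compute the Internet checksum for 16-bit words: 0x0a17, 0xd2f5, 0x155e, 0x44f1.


Sum all words (with carry folding):
+ 0x0a17 = 0x0a17
+ 0xd2f5 = 0xdd0c
+ 0x155e = 0xf26a
+ 0x44f1 = 0x375c
One's complement: ~0x375c
Checksum = 0xc8a3


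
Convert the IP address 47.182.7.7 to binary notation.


47 = 00101111
182 = 10110110
7 = 00000111
7 = 00000111
Binary: 00101111.10110110.00000111.00000111


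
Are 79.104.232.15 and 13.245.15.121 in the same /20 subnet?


Mask: 255.255.240.0
79.104.232.15 AND mask = 79.104.224.0
13.245.15.121 AND mask = 13.245.0.0
No, different subnets (79.104.224.0 vs 13.245.0.0)


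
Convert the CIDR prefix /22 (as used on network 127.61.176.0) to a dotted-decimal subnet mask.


/22 means 22 network bits, 10 host bits
Binary: 11111111111111111111110000000000
Mask: 255.255.252.0


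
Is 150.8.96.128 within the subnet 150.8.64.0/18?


Subnet network: 150.8.64.0
Test IP AND mask: 150.8.64.0
Yes, 150.8.96.128 is in 150.8.64.0/18


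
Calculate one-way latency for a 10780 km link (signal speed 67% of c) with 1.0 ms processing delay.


Speed = 0.67 * 3e5 km/s = 201000 km/s
Propagation delay = 10780 / 201000 = 0.0536 s = 53.6318 ms
Processing delay = 1.0 ms
Total one-way latency = 54.6318 ms


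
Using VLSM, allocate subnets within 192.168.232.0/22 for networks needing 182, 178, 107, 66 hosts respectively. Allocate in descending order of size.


182 hosts -> /24 (254 usable): 192.168.232.0/24
178 hosts -> /24 (254 usable): 192.168.233.0/24
107 hosts -> /25 (126 usable): 192.168.234.0/25
66 hosts -> /25 (126 usable): 192.168.234.128/25
Allocation: 192.168.232.0/24 (182 hosts, 254 usable); 192.168.233.0/24 (178 hosts, 254 usable); 192.168.234.0/25 (107 hosts, 126 usable); 192.168.234.128/25 (66 hosts, 126 usable)


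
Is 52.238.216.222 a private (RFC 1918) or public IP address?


RFC 1918 private ranges:
  10.0.0.0/8 (10.0.0.0 - 10.255.255.255)
  172.16.0.0/12 (172.16.0.0 - 172.31.255.255)
  192.168.0.0/16 (192.168.0.0 - 192.168.255.255)
Public (not in any RFC 1918 range)


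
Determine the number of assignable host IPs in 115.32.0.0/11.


Host bits = 32 - 11 = 21
Total addresses = 2^21 = 2097152
Usable = total - 2 (network and broadcast)
Usable hosts: 2097150


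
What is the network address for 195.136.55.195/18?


IP:   11000011.10001000.00110111.11000011
Mask: 11111111.11111111.11000000.00000000
AND operation:
Net:  11000011.10001000.00000000.00000000
Network: 195.136.0.0/18


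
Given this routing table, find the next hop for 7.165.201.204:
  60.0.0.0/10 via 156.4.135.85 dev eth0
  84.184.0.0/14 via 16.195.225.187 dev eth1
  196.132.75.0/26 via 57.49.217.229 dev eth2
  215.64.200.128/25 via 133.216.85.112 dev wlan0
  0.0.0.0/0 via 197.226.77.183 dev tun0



Longest prefix match for 7.165.201.204:
  /10 60.0.0.0: no
  /14 84.184.0.0: no
  /26 196.132.75.0: no
  /25 215.64.200.128: no
  /0 0.0.0.0: MATCH
Selected: next-hop 197.226.77.183 via tun0 (matched /0)


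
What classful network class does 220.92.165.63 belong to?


First octet: 220
Binary: 11011100
110xxxxx -> Class C (192-223)
Class C, default mask 255.255.255.0 (/24)


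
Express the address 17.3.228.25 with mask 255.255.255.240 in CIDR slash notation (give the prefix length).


Binary: 11111111.11111111.11111111.11110000
Count leading 1s
Prefix: /28


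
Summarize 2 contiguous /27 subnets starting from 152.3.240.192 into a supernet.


Original prefix: /27
Number of subnets: 2 = 2^1
New prefix = 27 - 1 = 26
Supernet: 152.3.240.192/26


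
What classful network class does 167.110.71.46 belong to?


First octet: 167
Binary: 10100111
10xxxxxx -> Class B (128-191)
Class B, default mask 255.255.0.0 (/16)


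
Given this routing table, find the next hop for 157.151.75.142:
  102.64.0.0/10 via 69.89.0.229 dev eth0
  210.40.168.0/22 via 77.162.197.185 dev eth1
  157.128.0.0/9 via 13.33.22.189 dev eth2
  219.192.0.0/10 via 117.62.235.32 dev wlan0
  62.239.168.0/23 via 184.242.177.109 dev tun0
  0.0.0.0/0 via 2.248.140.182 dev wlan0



Longest prefix match for 157.151.75.142:
  /10 102.64.0.0: no
  /22 210.40.168.0: no
  /9 157.128.0.0: MATCH
  /10 219.192.0.0: no
  /23 62.239.168.0: no
  /0 0.0.0.0: MATCH
Selected: next-hop 13.33.22.189 via eth2 (matched /9)


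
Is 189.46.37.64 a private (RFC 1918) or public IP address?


RFC 1918 private ranges:
  10.0.0.0/8 (10.0.0.0 - 10.255.255.255)
  172.16.0.0/12 (172.16.0.0 - 172.31.255.255)
  192.168.0.0/16 (192.168.0.0 - 192.168.255.255)
Public (not in any RFC 1918 range)


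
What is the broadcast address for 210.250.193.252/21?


Network: 210.250.192.0/21
Host bits = 11
Set all host bits to 1:
Broadcast: 210.250.199.255


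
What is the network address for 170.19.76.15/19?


IP:   10101010.00010011.01001100.00001111
Mask: 11111111.11111111.11100000.00000000
AND operation:
Net:  10101010.00010011.01000000.00000000
Network: 170.19.64.0/19


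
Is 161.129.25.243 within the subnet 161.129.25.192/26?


Subnet network: 161.129.25.192
Test IP AND mask: 161.129.25.192
Yes, 161.129.25.243 is in 161.129.25.192/26


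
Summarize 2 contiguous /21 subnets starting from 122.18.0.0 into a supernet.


Original prefix: /21
Number of subnets: 2 = 2^1
New prefix = 21 - 1 = 20
Supernet: 122.18.0.0/20


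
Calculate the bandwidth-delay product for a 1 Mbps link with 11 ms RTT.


BDP = bandwidth * RTT
= 1 Mbps * 11 ms
= 1 * 1e6 * 11 / 1000 bits
= 11000 bits
= 1375 bytes
= 1.3428 KB
BDP = 11000 bits (1375 bytes)


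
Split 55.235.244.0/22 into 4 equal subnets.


New prefix = 22 + 2 = 24
Each subnet has 256 addresses
  55.235.244.0/24
  55.235.245.0/24
  55.235.246.0/24
  55.235.247.0/24
Subnets: 55.235.244.0/24, 55.235.245.0/24, 55.235.246.0/24, 55.235.247.0/24


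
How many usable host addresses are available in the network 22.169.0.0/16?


Host bits = 32 - 16 = 16
Total addresses = 2^16 = 65536
Usable = total - 2 (network and broadcast)
Usable hosts: 65534


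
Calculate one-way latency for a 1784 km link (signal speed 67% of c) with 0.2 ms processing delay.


Speed = 0.67 * 3e5 km/s = 201000 km/s
Propagation delay = 1784 / 201000 = 0.0089 s = 8.8756 ms
Processing delay = 0.2 ms
Total one-way latency = 9.0756 ms


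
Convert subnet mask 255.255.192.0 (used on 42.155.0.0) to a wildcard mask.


Subnet mask: 255.255.192.0
Wildcard = 255.255.255.255 - subnet mask
255 - 255 = 0
255 - 255 = 0
255 - 192 = 63
255 - 0 = 255
Wildcard: 0.0.63.255


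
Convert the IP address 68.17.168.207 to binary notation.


68 = 01000100
17 = 00010001
168 = 10101000
207 = 11001111
Binary: 01000100.00010001.10101000.11001111


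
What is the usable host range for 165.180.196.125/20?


Network: 165.180.192.0
Broadcast: 165.180.207.255
First usable = network + 1
Last usable = broadcast - 1
Range: 165.180.192.1 to 165.180.207.254


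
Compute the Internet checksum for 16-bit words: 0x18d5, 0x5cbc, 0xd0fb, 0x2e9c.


Sum all words (with carry folding):
+ 0x18d5 = 0x18d5
+ 0x5cbc = 0x7591
+ 0xd0fb = 0x468d
+ 0x2e9c = 0x7529
One's complement: ~0x7529
Checksum = 0x8ad6


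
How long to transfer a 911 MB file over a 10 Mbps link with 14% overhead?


Effective throughput = 10 * (1 - 14/100) = 8.6 Mbps
File size in Mb = 911 * 8 = 7288 Mb
Time = 7288 / 8.6
Time = 847.4419 seconds


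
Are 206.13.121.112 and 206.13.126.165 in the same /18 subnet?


Mask: 255.255.192.0
206.13.121.112 AND mask = 206.13.64.0
206.13.126.165 AND mask = 206.13.64.0
Yes, same subnet (206.13.64.0)


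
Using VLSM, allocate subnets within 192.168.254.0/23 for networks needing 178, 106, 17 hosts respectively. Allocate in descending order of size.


178 hosts -> /24 (254 usable): 192.168.254.0/24
106 hosts -> /25 (126 usable): 192.168.255.0/25
17 hosts -> /27 (30 usable): 192.168.255.128/27
Allocation: 192.168.254.0/24 (178 hosts, 254 usable); 192.168.255.0/25 (106 hosts, 126 usable); 192.168.255.128/27 (17 hosts, 30 usable)


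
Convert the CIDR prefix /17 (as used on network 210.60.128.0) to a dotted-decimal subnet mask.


/17 means 17 network bits, 15 host bits
Binary: 11111111111111111000000000000000
Mask: 255.255.128.0


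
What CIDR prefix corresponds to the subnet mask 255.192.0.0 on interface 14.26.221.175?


Binary: 11111111.11000000.00000000.00000000
Count leading 1s
Prefix: /10


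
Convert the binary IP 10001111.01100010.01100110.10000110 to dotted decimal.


10001111 = 143
01100010 = 98
01100110 = 102
10000110 = 134
IP: 143.98.102.134


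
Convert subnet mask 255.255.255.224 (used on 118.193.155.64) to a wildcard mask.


Subnet mask: 255.255.255.224
Wildcard = 255.255.255.255 - subnet mask
255 - 255 = 0
255 - 255 = 0
255 - 255 = 0
255 - 224 = 31
Wildcard: 0.0.0.31


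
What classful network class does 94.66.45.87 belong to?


First octet: 94
Binary: 01011110
0xxxxxxx -> Class A (1-126)
Class A, default mask 255.0.0.0 (/8)


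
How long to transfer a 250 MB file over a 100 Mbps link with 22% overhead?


Effective throughput = 100 * (1 - 22/100) = 78 Mbps
File size in Mb = 250 * 8 = 2000 Mb
Time = 2000 / 78
Time = 25.641 seconds


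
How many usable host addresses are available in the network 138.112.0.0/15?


Host bits = 32 - 15 = 17
Total addresses = 2^17 = 131072
Usable = total - 2 (network and broadcast)
Usable hosts: 131070


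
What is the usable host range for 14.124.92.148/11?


Network: 14.96.0.0
Broadcast: 14.127.255.255
First usable = network + 1
Last usable = broadcast - 1
Range: 14.96.0.1 to 14.127.255.254


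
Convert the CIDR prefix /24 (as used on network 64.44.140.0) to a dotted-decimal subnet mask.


/24 means 24 network bits, 8 host bits
Binary: 11111111111111111111111100000000
Mask: 255.255.255.0


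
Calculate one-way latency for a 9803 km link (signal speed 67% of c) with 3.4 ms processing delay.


Speed = 0.67 * 3e5 km/s = 201000 km/s
Propagation delay = 9803 / 201000 = 0.0488 s = 48.7711 ms
Processing delay = 3.4 ms
Total one-way latency = 52.1711 ms


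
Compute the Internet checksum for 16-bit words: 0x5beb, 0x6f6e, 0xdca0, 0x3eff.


Sum all words (with carry folding):
+ 0x5beb = 0x5beb
+ 0x6f6e = 0xcb59
+ 0xdca0 = 0xa7fa
+ 0x3eff = 0xe6f9
One's complement: ~0xe6f9
Checksum = 0x1906


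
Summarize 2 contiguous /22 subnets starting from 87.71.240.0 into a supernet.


Original prefix: /22
Number of subnets: 2 = 2^1
New prefix = 22 - 1 = 21
Supernet: 87.71.240.0/21


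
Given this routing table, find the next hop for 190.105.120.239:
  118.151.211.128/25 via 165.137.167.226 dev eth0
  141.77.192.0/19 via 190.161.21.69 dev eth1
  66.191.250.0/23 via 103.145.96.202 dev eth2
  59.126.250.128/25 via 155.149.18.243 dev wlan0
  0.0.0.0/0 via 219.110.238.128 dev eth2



Longest prefix match for 190.105.120.239:
  /25 118.151.211.128: no
  /19 141.77.192.0: no
  /23 66.191.250.0: no
  /25 59.126.250.128: no
  /0 0.0.0.0: MATCH
Selected: next-hop 219.110.238.128 via eth2 (matched /0)


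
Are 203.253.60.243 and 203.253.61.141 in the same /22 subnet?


Mask: 255.255.252.0
203.253.60.243 AND mask = 203.253.60.0
203.253.61.141 AND mask = 203.253.60.0
Yes, same subnet (203.253.60.0)


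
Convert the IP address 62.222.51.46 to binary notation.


62 = 00111110
222 = 11011110
51 = 00110011
46 = 00101110
Binary: 00111110.11011110.00110011.00101110


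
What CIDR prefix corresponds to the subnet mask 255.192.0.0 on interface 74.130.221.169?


Binary: 11111111.11000000.00000000.00000000
Count leading 1s
Prefix: /10


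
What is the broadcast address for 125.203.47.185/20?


Network: 125.203.32.0/20
Host bits = 12
Set all host bits to 1:
Broadcast: 125.203.47.255


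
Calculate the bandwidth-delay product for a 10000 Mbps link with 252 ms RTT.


BDP = bandwidth * RTT
= 10000 Mbps * 252 ms
= 10000 * 1e6 * 252 / 1000 bits
= 2520000000 bits
= 315000000 bytes
= 307617.1875 KB
BDP = 2520000000 bits (315000000 bytes)


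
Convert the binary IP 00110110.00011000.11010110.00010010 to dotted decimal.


00110110 = 54
00011000 = 24
11010110 = 214
00010010 = 18
IP: 54.24.214.18


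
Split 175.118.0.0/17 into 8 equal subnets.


New prefix = 17 + 3 = 20
Each subnet has 4096 addresses
  175.118.0.0/20
  175.118.16.0/20
  175.118.32.0/20
  175.118.48.0/20
  175.118.64.0/20
  175.118.80.0/20
  175.118.96.0/20
  175.118.112.0/20
Subnets: 175.118.0.0/20, 175.118.16.0/20, 175.118.32.0/20, 175.118.48.0/20, 175.118.64.0/20, 175.118.80.0/20, 175.118.96.0/20, 175.118.112.0/20


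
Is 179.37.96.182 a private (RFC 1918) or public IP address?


RFC 1918 private ranges:
  10.0.0.0/8 (10.0.0.0 - 10.255.255.255)
  172.16.0.0/12 (172.16.0.0 - 172.31.255.255)
  192.168.0.0/16 (192.168.0.0 - 192.168.255.255)
Public (not in any RFC 1918 range)


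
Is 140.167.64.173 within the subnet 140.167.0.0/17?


Subnet network: 140.167.0.0
Test IP AND mask: 140.167.0.0
Yes, 140.167.64.173 is in 140.167.0.0/17


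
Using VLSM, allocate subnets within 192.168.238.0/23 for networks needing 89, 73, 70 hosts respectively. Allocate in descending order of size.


89 hosts -> /25 (126 usable): 192.168.238.0/25
73 hosts -> /25 (126 usable): 192.168.238.128/25
70 hosts -> /25 (126 usable): 192.168.239.0/25
Allocation: 192.168.238.0/25 (89 hosts, 126 usable); 192.168.238.128/25 (73 hosts, 126 usable); 192.168.239.0/25 (70 hosts, 126 usable)


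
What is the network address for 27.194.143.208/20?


IP:   00011011.11000010.10001111.11010000
Mask: 11111111.11111111.11110000.00000000
AND operation:
Net:  00011011.11000010.10000000.00000000
Network: 27.194.128.0/20


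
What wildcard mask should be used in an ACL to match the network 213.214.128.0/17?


Subnet mask: 255.255.128.0
Wildcard = 255.255.255.255 - subnet mask
255 - 255 = 0
255 - 255 = 0
255 - 128 = 127
255 - 0 = 255
Wildcard: 0.0.127.255


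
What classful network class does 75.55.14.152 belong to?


First octet: 75
Binary: 01001011
0xxxxxxx -> Class A (1-126)
Class A, default mask 255.0.0.0 (/8)


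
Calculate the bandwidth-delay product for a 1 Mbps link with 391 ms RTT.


BDP = bandwidth * RTT
= 1 Mbps * 391 ms
= 1 * 1e6 * 391 / 1000 bits
= 391000 bits
= 48875 bytes
= 47.7295 KB
BDP = 391000 bits (48875 bytes)


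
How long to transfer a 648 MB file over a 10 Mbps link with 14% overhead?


Effective throughput = 10 * (1 - 14/100) = 8.6 Mbps
File size in Mb = 648 * 8 = 5184 Mb
Time = 5184 / 8.6
Time = 602.7907 seconds


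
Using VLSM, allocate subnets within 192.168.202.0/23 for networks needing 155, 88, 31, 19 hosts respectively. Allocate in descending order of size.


155 hosts -> /24 (254 usable): 192.168.202.0/24
88 hosts -> /25 (126 usable): 192.168.203.0/25
31 hosts -> /26 (62 usable): 192.168.203.128/26
19 hosts -> /27 (30 usable): 192.168.203.192/27
Allocation: 192.168.202.0/24 (155 hosts, 254 usable); 192.168.203.0/25 (88 hosts, 126 usable); 192.168.203.128/26 (31 hosts, 62 usable); 192.168.203.192/27 (19 hosts, 30 usable)


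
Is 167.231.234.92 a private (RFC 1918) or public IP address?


RFC 1918 private ranges:
  10.0.0.0/8 (10.0.0.0 - 10.255.255.255)
  172.16.0.0/12 (172.16.0.0 - 172.31.255.255)
  192.168.0.0/16 (192.168.0.0 - 192.168.255.255)
Public (not in any RFC 1918 range)


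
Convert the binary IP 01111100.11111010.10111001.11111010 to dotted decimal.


01111100 = 124
11111010 = 250
10111001 = 185
11111010 = 250
IP: 124.250.185.250


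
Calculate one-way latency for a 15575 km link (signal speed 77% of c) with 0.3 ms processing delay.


Speed = 0.77 * 3e5 km/s = 231000 km/s
Propagation delay = 15575 / 231000 = 0.0674 s = 67.4242 ms
Processing delay = 0.3 ms
Total one-way latency = 67.7242 ms


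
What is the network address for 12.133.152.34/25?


IP:   00001100.10000101.10011000.00100010
Mask: 11111111.11111111.11111111.10000000
AND operation:
Net:  00001100.10000101.10011000.00000000
Network: 12.133.152.0/25


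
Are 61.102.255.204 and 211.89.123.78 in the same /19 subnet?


Mask: 255.255.224.0
61.102.255.204 AND mask = 61.102.224.0
211.89.123.78 AND mask = 211.89.96.0
No, different subnets (61.102.224.0 vs 211.89.96.0)


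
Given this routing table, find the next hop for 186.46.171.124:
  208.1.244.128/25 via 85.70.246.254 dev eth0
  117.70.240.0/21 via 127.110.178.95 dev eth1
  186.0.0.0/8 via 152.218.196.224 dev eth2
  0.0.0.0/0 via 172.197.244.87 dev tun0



Longest prefix match for 186.46.171.124:
  /25 208.1.244.128: no
  /21 117.70.240.0: no
  /8 186.0.0.0: MATCH
  /0 0.0.0.0: MATCH
Selected: next-hop 152.218.196.224 via eth2 (matched /8)


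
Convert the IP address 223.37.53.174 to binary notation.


223 = 11011111
37 = 00100101
53 = 00110101
174 = 10101110
Binary: 11011111.00100101.00110101.10101110


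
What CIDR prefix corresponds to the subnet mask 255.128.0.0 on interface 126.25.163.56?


Binary: 11111111.10000000.00000000.00000000
Count leading 1s
Prefix: /9


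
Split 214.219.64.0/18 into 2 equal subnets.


New prefix = 18 + 1 = 19
Each subnet has 8192 addresses
  214.219.64.0/19
  214.219.96.0/19
Subnets: 214.219.64.0/19, 214.219.96.0/19


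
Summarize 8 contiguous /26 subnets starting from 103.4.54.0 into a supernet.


Original prefix: /26
Number of subnets: 8 = 2^3
New prefix = 26 - 3 = 23
Supernet: 103.4.54.0/23


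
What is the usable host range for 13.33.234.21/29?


Network: 13.33.234.16
Broadcast: 13.33.234.23
First usable = network + 1
Last usable = broadcast - 1
Range: 13.33.234.17 to 13.33.234.22


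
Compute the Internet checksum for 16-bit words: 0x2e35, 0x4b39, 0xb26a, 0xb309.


Sum all words (with carry folding):
+ 0x2e35 = 0x2e35
+ 0x4b39 = 0x796e
+ 0xb26a = 0x2bd9
+ 0xb309 = 0xdee2
One's complement: ~0xdee2
Checksum = 0x211d


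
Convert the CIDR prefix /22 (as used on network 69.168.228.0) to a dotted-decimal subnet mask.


/22 means 22 network bits, 10 host bits
Binary: 11111111111111111111110000000000
Mask: 255.255.252.0


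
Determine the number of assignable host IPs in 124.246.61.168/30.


Host bits = 32 - 30 = 2
Total addresses = 2^2 = 4
Usable = total - 2 (network and broadcast)
Usable hosts: 2


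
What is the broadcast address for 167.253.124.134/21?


Network: 167.253.120.0/21
Host bits = 11
Set all host bits to 1:
Broadcast: 167.253.127.255


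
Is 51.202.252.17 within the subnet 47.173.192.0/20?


Subnet network: 47.173.192.0
Test IP AND mask: 51.202.240.0
No, 51.202.252.17 is not in 47.173.192.0/20


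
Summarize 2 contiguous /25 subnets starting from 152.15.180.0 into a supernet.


Original prefix: /25
Number of subnets: 2 = 2^1
New prefix = 25 - 1 = 24
Supernet: 152.15.180.0/24


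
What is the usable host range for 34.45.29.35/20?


Network: 34.45.16.0
Broadcast: 34.45.31.255
First usable = network + 1
Last usable = broadcast - 1
Range: 34.45.16.1 to 34.45.31.254


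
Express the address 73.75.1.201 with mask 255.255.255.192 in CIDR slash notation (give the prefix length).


Binary: 11111111.11111111.11111111.11000000
Count leading 1s
Prefix: /26


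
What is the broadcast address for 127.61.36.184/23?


Network: 127.61.36.0/23
Host bits = 9
Set all host bits to 1:
Broadcast: 127.61.37.255


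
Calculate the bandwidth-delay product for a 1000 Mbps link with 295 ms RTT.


BDP = bandwidth * RTT
= 1000 Mbps * 295 ms
= 1000 * 1e6 * 295 / 1000 bits
= 295000000 bits
= 36875000 bytes
= 36010.7422 KB
BDP = 295000000 bits (36875000 bytes)


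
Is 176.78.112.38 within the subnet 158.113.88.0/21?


Subnet network: 158.113.88.0
Test IP AND mask: 176.78.112.0
No, 176.78.112.38 is not in 158.113.88.0/21


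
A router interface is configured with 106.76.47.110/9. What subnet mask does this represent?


/9 means 9 network bits, 23 host bits
Binary: 11111111100000000000000000000000
Mask: 255.128.0.0


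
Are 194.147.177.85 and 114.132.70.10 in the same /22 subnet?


Mask: 255.255.252.0
194.147.177.85 AND mask = 194.147.176.0
114.132.70.10 AND mask = 114.132.68.0
No, different subnets (194.147.176.0 vs 114.132.68.0)


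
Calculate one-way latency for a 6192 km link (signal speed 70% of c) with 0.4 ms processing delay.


Speed = 0.7 * 3e5 km/s = 210000 km/s
Propagation delay = 6192 / 210000 = 0.0295 s = 29.4857 ms
Processing delay = 0.4 ms
Total one-way latency = 29.8857 ms


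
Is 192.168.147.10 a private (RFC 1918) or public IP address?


RFC 1918 private ranges:
  10.0.0.0/8 (10.0.0.0 - 10.255.255.255)
  172.16.0.0/12 (172.16.0.0 - 172.31.255.255)
  192.168.0.0/16 (192.168.0.0 - 192.168.255.255)
Private (in 192.168.0.0/16)


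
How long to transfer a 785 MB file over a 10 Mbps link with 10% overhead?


Effective throughput = 10 * (1 - 10/100) = 9 Mbps
File size in Mb = 785 * 8 = 6280 Mb
Time = 6280 / 9
Time = 697.7778 seconds


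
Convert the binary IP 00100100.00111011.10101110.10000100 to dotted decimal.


00100100 = 36
00111011 = 59
10101110 = 174
10000100 = 132
IP: 36.59.174.132


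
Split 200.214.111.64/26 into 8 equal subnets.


New prefix = 26 + 3 = 29
Each subnet has 8 addresses
  200.214.111.64/29
  200.214.111.72/29
  200.214.111.80/29
  200.214.111.88/29
  200.214.111.96/29
  200.214.111.104/29
  200.214.111.112/29
  200.214.111.120/29
Subnets: 200.214.111.64/29, 200.214.111.72/29, 200.214.111.80/29, 200.214.111.88/29, 200.214.111.96/29, 200.214.111.104/29, 200.214.111.112/29, 200.214.111.120/29


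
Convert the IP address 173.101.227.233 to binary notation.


173 = 10101101
101 = 01100101
227 = 11100011
233 = 11101001
Binary: 10101101.01100101.11100011.11101001


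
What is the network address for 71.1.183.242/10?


IP:   01000111.00000001.10110111.11110010
Mask: 11111111.11000000.00000000.00000000
AND operation:
Net:  01000111.00000000.00000000.00000000
Network: 71.0.0.0/10


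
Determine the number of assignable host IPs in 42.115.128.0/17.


Host bits = 32 - 17 = 15
Total addresses = 2^15 = 32768
Usable = total - 2 (network and broadcast)
Usable hosts: 32766


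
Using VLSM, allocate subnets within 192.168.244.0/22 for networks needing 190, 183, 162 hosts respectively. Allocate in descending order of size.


190 hosts -> /24 (254 usable): 192.168.244.0/24
183 hosts -> /24 (254 usable): 192.168.245.0/24
162 hosts -> /24 (254 usable): 192.168.246.0/24
Allocation: 192.168.244.0/24 (190 hosts, 254 usable); 192.168.245.0/24 (183 hosts, 254 usable); 192.168.246.0/24 (162 hosts, 254 usable)


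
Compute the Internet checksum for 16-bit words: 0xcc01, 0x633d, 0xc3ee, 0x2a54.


Sum all words (with carry folding):
+ 0xcc01 = 0xcc01
+ 0x633d = 0x2f3f
+ 0xc3ee = 0xf32d
+ 0x2a54 = 0x1d82
One's complement: ~0x1d82
Checksum = 0xe27d


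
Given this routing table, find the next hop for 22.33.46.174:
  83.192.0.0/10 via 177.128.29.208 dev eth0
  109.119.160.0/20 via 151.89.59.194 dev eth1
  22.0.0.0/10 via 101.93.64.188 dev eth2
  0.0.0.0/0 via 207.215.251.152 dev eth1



Longest prefix match for 22.33.46.174:
  /10 83.192.0.0: no
  /20 109.119.160.0: no
  /10 22.0.0.0: MATCH
  /0 0.0.0.0: MATCH
Selected: next-hop 101.93.64.188 via eth2 (matched /10)


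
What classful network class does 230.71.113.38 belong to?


First octet: 230
Binary: 11100110
1110xxxx -> Class D (224-239)
Class D (multicast), default mask N/A


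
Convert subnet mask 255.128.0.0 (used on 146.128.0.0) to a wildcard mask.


Subnet mask: 255.128.0.0
Wildcard = 255.255.255.255 - subnet mask
255 - 255 = 0
255 - 128 = 127
255 - 0 = 255
255 - 0 = 255
Wildcard: 0.127.255.255


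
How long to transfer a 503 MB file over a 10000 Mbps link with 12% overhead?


Effective throughput = 10000 * (1 - 12/100) = 8800 Mbps
File size in Mb = 503 * 8 = 4024 Mb
Time = 4024 / 8800
Time = 0.4573 seconds


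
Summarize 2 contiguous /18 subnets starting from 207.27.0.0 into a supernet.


Original prefix: /18
Number of subnets: 2 = 2^1
New prefix = 18 - 1 = 17
Supernet: 207.27.0.0/17


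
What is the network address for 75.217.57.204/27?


IP:   01001011.11011001.00111001.11001100
Mask: 11111111.11111111.11111111.11100000
AND operation:
Net:  01001011.11011001.00111001.11000000
Network: 75.217.57.192/27


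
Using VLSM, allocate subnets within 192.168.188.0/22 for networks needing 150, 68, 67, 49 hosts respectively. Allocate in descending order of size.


150 hosts -> /24 (254 usable): 192.168.188.0/24
68 hosts -> /25 (126 usable): 192.168.189.0/25
67 hosts -> /25 (126 usable): 192.168.189.128/25
49 hosts -> /26 (62 usable): 192.168.190.0/26
Allocation: 192.168.188.0/24 (150 hosts, 254 usable); 192.168.189.0/25 (68 hosts, 126 usable); 192.168.189.128/25 (67 hosts, 126 usable); 192.168.190.0/26 (49 hosts, 62 usable)


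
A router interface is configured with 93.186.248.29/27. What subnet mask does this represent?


/27 means 27 network bits, 5 host bits
Binary: 11111111111111111111111111100000
Mask: 255.255.255.224


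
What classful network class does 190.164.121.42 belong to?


First octet: 190
Binary: 10111110
10xxxxxx -> Class B (128-191)
Class B, default mask 255.255.0.0 (/16)


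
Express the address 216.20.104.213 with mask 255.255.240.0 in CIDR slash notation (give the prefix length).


Binary: 11111111.11111111.11110000.00000000
Count leading 1s
Prefix: /20


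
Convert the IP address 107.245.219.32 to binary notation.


107 = 01101011
245 = 11110101
219 = 11011011
32 = 00100000
Binary: 01101011.11110101.11011011.00100000


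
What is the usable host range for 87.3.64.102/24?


Network: 87.3.64.0
Broadcast: 87.3.64.255
First usable = network + 1
Last usable = broadcast - 1
Range: 87.3.64.1 to 87.3.64.254


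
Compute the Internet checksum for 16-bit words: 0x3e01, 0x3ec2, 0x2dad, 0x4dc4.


Sum all words (with carry folding):
+ 0x3e01 = 0x3e01
+ 0x3ec2 = 0x7cc3
+ 0x2dad = 0xaa70
+ 0x4dc4 = 0xf834
One's complement: ~0xf834
Checksum = 0x07cb
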